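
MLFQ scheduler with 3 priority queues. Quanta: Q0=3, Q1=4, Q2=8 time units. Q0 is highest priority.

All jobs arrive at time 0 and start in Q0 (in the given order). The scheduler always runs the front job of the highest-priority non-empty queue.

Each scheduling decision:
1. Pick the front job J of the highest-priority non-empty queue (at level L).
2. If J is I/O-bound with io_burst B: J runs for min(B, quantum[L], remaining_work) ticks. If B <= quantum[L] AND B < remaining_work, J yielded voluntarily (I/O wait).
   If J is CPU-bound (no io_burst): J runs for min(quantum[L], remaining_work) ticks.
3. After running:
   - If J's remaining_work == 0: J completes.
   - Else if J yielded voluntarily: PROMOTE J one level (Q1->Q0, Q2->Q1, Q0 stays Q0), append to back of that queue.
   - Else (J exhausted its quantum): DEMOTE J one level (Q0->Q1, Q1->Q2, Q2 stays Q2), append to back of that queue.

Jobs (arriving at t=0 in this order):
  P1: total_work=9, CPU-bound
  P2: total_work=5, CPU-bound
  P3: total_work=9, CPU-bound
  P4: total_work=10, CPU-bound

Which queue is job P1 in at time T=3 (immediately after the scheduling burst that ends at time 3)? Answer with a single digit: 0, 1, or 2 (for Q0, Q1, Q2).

t=0-3: P1@Q0 runs 3, rem=6, quantum used, demote→Q1. Q0=[P2,P3,P4] Q1=[P1] Q2=[]
t=3-6: P2@Q0 runs 3, rem=2, quantum used, demote→Q1. Q0=[P3,P4] Q1=[P1,P2] Q2=[]
t=6-9: P3@Q0 runs 3, rem=6, quantum used, demote→Q1. Q0=[P4] Q1=[P1,P2,P3] Q2=[]
t=9-12: P4@Q0 runs 3, rem=7, quantum used, demote→Q1. Q0=[] Q1=[P1,P2,P3,P4] Q2=[]
t=12-16: P1@Q1 runs 4, rem=2, quantum used, demote→Q2. Q0=[] Q1=[P2,P3,P4] Q2=[P1]
t=16-18: P2@Q1 runs 2, rem=0, completes. Q0=[] Q1=[P3,P4] Q2=[P1]
t=18-22: P3@Q1 runs 4, rem=2, quantum used, demote→Q2. Q0=[] Q1=[P4] Q2=[P1,P3]
t=22-26: P4@Q1 runs 4, rem=3, quantum used, demote→Q2. Q0=[] Q1=[] Q2=[P1,P3,P4]
t=26-28: P1@Q2 runs 2, rem=0, completes. Q0=[] Q1=[] Q2=[P3,P4]
t=28-30: P3@Q2 runs 2, rem=0, completes. Q0=[] Q1=[] Q2=[P4]
t=30-33: P4@Q2 runs 3, rem=0, completes. Q0=[] Q1=[] Q2=[]

Answer: 1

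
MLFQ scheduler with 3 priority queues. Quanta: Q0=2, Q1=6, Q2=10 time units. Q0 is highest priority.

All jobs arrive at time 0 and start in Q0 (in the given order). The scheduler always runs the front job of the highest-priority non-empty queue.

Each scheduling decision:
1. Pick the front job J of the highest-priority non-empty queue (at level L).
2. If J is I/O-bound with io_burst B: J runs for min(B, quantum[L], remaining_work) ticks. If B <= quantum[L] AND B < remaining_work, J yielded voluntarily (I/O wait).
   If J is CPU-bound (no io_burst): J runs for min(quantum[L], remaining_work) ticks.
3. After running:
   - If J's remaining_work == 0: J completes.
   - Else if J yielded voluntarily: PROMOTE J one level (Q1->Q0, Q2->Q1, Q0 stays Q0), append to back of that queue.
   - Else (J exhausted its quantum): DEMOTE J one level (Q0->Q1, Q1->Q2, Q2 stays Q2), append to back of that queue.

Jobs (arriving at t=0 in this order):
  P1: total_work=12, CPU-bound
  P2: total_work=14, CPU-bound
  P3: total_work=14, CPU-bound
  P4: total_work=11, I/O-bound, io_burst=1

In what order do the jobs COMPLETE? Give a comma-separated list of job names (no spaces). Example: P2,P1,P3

Answer: P4,P1,P2,P3

Derivation:
t=0-2: P1@Q0 runs 2, rem=10, quantum used, demote→Q1. Q0=[P2,P3,P4] Q1=[P1] Q2=[]
t=2-4: P2@Q0 runs 2, rem=12, quantum used, demote→Q1. Q0=[P3,P4] Q1=[P1,P2] Q2=[]
t=4-6: P3@Q0 runs 2, rem=12, quantum used, demote→Q1. Q0=[P4] Q1=[P1,P2,P3] Q2=[]
t=6-7: P4@Q0 runs 1, rem=10, I/O yield, promote→Q0. Q0=[P4] Q1=[P1,P2,P3] Q2=[]
t=7-8: P4@Q0 runs 1, rem=9, I/O yield, promote→Q0. Q0=[P4] Q1=[P1,P2,P3] Q2=[]
t=8-9: P4@Q0 runs 1, rem=8, I/O yield, promote→Q0. Q0=[P4] Q1=[P1,P2,P3] Q2=[]
t=9-10: P4@Q0 runs 1, rem=7, I/O yield, promote→Q0. Q0=[P4] Q1=[P1,P2,P3] Q2=[]
t=10-11: P4@Q0 runs 1, rem=6, I/O yield, promote→Q0. Q0=[P4] Q1=[P1,P2,P3] Q2=[]
t=11-12: P4@Q0 runs 1, rem=5, I/O yield, promote→Q0. Q0=[P4] Q1=[P1,P2,P3] Q2=[]
t=12-13: P4@Q0 runs 1, rem=4, I/O yield, promote→Q0. Q0=[P4] Q1=[P1,P2,P3] Q2=[]
t=13-14: P4@Q0 runs 1, rem=3, I/O yield, promote→Q0. Q0=[P4] Q1=[P1,P2,P3] Q2=[]
t=14-15: P4@Q0 runs 1, rem=2, I/O yield, promote→Q0. Q0=[P4] Q1=[P1,P2,P3] Q2=[]
t=15-16: P4@Q0 runs 1, rem=1, I/O yield, promote→Q0. Q0=[P4] Q1=[P1,P2,P3] Q2=[]
t=16-17: P4@Q0 runs 1, rem=0, completes. Q0=[] Q1=[P1,P2,P3] Q2=[]
t=17-23: P1@Q1 runs 6, rem=4, quantum used, demote→Q2. Q0=[] Q1=[P2,P3] Q2=[P1]
t=23-29: P2@Q1 runs 6, rem=6, quantum used, demote→Q2. Q0=[] Q1=[P3] Q2=[P1,P2]
t=29-35: P3@Q1 runs 6, rem=6, quantum used, demote→Q2. Q0=[] Q1=[] Q2=[P1,P2,P3]
t=35-39: P1@Q2 runs 4, rem=0, completes. Q0=[] Q1=[] Q2=[P2,P3]
t=39-45: P2@Q2 runs 6, rem=0, completes. Q0=[] Q1=[] Q2=[P3]
t=45-51: P3@Q2 runs 6, rem=0, completes. Q0=[] Q1=[] Q2=[]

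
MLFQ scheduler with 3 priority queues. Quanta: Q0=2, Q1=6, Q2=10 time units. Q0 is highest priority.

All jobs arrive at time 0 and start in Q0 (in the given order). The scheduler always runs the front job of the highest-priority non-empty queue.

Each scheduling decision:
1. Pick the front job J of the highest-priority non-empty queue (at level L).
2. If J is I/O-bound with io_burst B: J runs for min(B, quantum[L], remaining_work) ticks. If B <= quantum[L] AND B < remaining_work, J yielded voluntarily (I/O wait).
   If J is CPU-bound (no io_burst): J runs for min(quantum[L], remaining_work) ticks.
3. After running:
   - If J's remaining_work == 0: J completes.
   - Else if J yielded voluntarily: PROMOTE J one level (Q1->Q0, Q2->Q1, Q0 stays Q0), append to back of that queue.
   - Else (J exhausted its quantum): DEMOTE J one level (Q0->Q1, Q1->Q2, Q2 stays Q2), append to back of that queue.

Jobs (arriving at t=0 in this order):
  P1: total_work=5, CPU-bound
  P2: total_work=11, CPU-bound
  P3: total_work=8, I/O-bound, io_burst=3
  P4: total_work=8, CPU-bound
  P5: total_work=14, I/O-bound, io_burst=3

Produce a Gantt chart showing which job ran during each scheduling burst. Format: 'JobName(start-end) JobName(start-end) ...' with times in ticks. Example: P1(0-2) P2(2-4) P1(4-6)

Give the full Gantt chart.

Answer: P1(0-2) P2(2-4) P3(4-6) P4(6-8) P5(8-10) P1(10-13) P2(13-19) P3(19-22) P3(22-24) P4(24-30) P5(30-33) P5(33-35) P3(35-36) P5(36-39) P5(39-41) P5(41-43) P2(43-46)

Derivation:
t=0-2: P1@Q0 runs 2, rem=3, quantum used, demote→Q1. Q0=[P2,P3,P4,P5] Q1=[P1] Q2=[]
t=2-4: P2@Q0 runs 2, rem=9, quantum used, demote→Q1. Q0=[P3,P4,P5] Q1=[P1,P2] Q2=[]
t=4-6: P3@Q0 runs 2, rem=6, quantum used, demote→Q1. Q0=[P4,P5] Q1=[P1,P2,P3] Q2=[]
t=6-8: P4@Q0 runs 2, rem=6, quantum used, demote→Q1. Q0=[P5] Q1=[P1,P2,P3,P4] Q2=[]
t=8-10: P5@Q0 runs 2, rem=12, quantum used, demote→Q1. Q0=[] Q1=[P1,P2,P3,P4,P5] Q2=[]
t=10-13: P1@Q1 runs 3, rem=0, completes. Q0=[] Q1=[P2,P3,P4,P5] Q2=[]
t=13-19: P2@Q1 runs 6, rem=3, quantum used, demote→Q2. Q0=[] Q1=[P3,P4,P5] Q2=[P2]
t=19-22: P3@Q1 runs 3, rem=3, I/O yield, promote→Q0. Q0=[P3] Q1=[P4,P5] Q2=[P2]
t=22-24: P3@Q0 runs 2, rem=1, quantum used, demote→Q1. Q0=[] Q1=[P4,P5,P3] Q2=[P2]
t=24-30: P4@Q1 runs 6, rem=0, completes. Q0=[] Q1=[P5,P3] Q2=[P2]
t=30-33: P5@Q1 runs 3, rem=9, I/O yield, promote→Q0. Q0=[P5] Q1=[P3] Q2=[P2]
t=33-35: P5@Q0 runs 2, rem=7, quantum used, demote→Q1. Q0=[] Q1=[P3,P5] Q2=[P2]
t=35-36: P3@Q1 runs 1, rem=0, completes. Q0=[] Q1=[P5] Q2=[P2]
t=36-39: P5@Q1 runs 3, rem=4, I/O yield, promote→Q0. Q0=[P5] Q1=[] Q2=[P2]
t=39-41: P5@Q0 runs 2, rem=2, quantum used, demote→Q1. Q0=[] Q1=[P5] Q2=[P2]
t=41-43: P5@Q1 runs 2, rem=0, completes. Q0=[] Q1=[] Q2=[P2]
t=43-46: P2@Q2 runs 3, rem=0, completes. Q0=[] Q1=[] Q2=[]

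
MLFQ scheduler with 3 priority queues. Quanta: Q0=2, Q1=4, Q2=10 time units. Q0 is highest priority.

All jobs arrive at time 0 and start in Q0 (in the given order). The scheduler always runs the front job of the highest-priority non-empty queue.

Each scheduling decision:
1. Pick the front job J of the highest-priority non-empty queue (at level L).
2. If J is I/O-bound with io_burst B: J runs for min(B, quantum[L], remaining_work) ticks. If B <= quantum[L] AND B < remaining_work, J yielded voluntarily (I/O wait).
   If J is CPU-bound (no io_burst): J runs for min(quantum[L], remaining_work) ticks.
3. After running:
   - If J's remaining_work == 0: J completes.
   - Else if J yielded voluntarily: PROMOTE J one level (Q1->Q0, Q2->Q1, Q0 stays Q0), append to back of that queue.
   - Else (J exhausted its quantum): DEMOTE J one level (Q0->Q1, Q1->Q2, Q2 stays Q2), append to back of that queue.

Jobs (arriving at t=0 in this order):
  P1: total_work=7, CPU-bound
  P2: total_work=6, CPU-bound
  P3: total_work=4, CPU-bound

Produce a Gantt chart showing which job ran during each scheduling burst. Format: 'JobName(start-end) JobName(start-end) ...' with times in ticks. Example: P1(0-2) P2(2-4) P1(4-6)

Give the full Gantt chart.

Answer: P1(0-2) P2(2-4) P3(4-6) P1(6-10) P2(10-14) P3(14-16) P1(16-17)

Derivation:
t=0-2: P1@Q0 runs 2, rem=5, quantum used, demote→Q1. Q0=[P2,P3] Q1=[P1] Q2=[]
t=2-4: P2@Q0 runs 2, rem=4, quantum used, demote→Q1. Q0=[P3] Q1=[P1,P2] Q2=[]
t=4-6: P3@Q0 runs 2, rem=2, quantum used, demote→Q1. Q0=[] Q1=[P1,P2,P3] Q2=[]
t=6-10: P1@Q1 runs 4, rem=1, quantum used, demote→Q2. Q0=[] Q1=[P2,P3] Q2=[P1]
t=10-14: P2@Q1 runs 4, rem=0, completes. Q0=[] Q1=[P3] Q2=[P1]
t=14-16: P3@Q1 runs 2, rem=0, completes. Q0=[] Q1=[] Q2=[P1]
t=16-17: P1@Q2 runs 1, rem=0, completes. Q0=[] Q1=[] Q2=[]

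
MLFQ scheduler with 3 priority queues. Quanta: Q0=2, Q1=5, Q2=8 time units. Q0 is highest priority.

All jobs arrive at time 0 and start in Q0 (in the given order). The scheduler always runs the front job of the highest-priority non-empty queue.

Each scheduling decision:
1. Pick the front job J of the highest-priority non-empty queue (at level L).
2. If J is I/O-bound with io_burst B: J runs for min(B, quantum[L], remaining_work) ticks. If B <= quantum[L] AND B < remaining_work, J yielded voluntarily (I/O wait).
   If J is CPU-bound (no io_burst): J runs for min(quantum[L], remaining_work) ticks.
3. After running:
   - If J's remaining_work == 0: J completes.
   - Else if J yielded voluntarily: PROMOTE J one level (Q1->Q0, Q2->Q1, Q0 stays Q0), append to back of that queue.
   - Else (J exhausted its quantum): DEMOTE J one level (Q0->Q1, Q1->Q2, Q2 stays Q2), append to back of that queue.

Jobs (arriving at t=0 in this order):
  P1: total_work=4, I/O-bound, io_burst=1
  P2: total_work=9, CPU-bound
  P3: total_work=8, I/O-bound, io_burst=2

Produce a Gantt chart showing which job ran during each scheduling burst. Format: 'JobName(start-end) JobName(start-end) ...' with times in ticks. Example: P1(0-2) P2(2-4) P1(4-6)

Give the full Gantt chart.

t=0-1: P1@Q0 runs 1, rem=3, I/O yield, promote→Q0. Q0=[P2,P3,P1] Q1=[] Q2=[]
t=1-3: P2@Q0 runs 2, rem=7, quantum used, demote→Q1. Q0=[P3,P1] Q1=[P2] Q2=[]
t=3-5: P3@Q0 runs 2, rem=6, I/O yield, promote→Q0. Q0=[P1,P3] Q1=[P2] Q2=[]
t=5-6: P1@Q0 runs 1, rem=2, I/O yield, promote→Q0. Q0=[P3,P1] Q1=[P2] Q2=[]
t=6-8: P3@Q0 runs 2, rem=4, I/O yield, promote→Q0. Q0=[P1,P3] Q1=[P2] Q2=[]
t=8-9: P1@Q0 runs 1, rem=1, I/O yield, promote→Q0. Q0=[P3,P1] Q1=[P2] Q2=[]
t=9-11: P3@Q0 runs 2, rem=2, I/O yield, promote→Q0. Q0=[P1,P3] Q1=[P2] Q2=[]
t=11-12: P1@Q0 runs 1, rem=0, completes. Q0=[P3] Q1=[P2] Q2=[]
t=12-14: P3@Q0 runs 2, rem=0, completes. Q0=[] Q1=[P2] Q2=[]
t=14-19: P2@Q1 runs 5, rem=2, quantum used, demote→Q2. Q0=[] Q1=[] Q2=[P2]
t=19-21: P2@Q2 runs 2, rem=0, completes. Q0=[] Q1=[] Q2=[]

Answer: P1(0-1) P2(1-3) P3(3-5) P1(5-6) P3(6-8) P1(8-9) P3(9-11) P1(11-12) P3(12-14) P2(14-19) P2(19-21)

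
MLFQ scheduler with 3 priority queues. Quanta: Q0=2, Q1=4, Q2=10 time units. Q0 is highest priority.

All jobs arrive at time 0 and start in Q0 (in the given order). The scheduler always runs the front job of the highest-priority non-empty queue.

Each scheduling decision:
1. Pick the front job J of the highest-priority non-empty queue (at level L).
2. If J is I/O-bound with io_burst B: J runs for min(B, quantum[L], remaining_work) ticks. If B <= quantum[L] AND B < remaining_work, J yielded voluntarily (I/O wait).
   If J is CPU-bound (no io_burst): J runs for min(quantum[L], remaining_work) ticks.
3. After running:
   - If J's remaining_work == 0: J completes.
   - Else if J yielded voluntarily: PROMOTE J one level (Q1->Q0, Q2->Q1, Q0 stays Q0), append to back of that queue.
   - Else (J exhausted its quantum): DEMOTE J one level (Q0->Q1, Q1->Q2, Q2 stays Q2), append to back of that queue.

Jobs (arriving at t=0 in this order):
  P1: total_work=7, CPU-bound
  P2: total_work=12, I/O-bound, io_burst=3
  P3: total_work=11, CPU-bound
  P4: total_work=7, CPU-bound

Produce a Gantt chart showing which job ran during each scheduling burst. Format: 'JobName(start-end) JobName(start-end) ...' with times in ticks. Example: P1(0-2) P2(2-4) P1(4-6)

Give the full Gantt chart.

t=0-2: P1@Q0 runs 2, rem=5, quantum used, demote→Q1. Q0=[P2,P3,P4] Q1=[P1] Q2=[]
t=2-4: P2@Q0 runs 2, rem=10, quantum used, demote→Q1. Q0=[P3,P4] Q1=[P1,P2] Q2=[]
t=4-6: P3@Q0 runs 2, rem=9, quantum used, demote→Q1. Q0=[P4] Q1=[P1,P2,P3] Q2=[]
t=6-8: P4@Q0 runs 2, rem=5, quantum used, demote→Q1. Q0=[] Q1=[P1,P2,P3,P4] Q2=[]
t=8-12: P1@Q1 runs 4, rem=1, quantum used, demote→Q2. Q0=[] Q1=[P2,P3,P4] Q2=[P1]
t=12-15: P2@Q1 runs 3, rem=7, I/O yield, promote→Q0. Q0=[P2] Q1=[P3,P4] Q2=[P1]
t=15-17: P2@Q0 runs 2, rem=5, quantum used, demote→Q1. Q0=[] Q1=[P3,P4,P2] Q2=[P1]
t=17-21: P3@Q1 runs 4, rem=5, quantum used, demote→Q2. Q0=[] Q1=[P4,P2] Q2=[P1,P3]
t=21-25: P4@Q1 runs 4, rem=1, quantum used, demote→Q2. Q0=[] Q1=[P2] Q2=[P1,P3,P4]
t=25-28: P2@Q1 runs 3, rem=2, I/O yield, promote→Q0. Q0=[P2] Q1=[] Q2=[P1,P3,P4]
t=28-30: P2@Q0 runs 2, rem=0, completes. Q0=[] Q1=[] Q2=[P1,P3,P4]
t=30-31: P1@Q2 runs 1, rem=0, completes. Q0=[] Q1=[] Q2=[P3,P4]
t=31-36: P3@Q2 runs 5, rem=0, completes. Q0=[] Q1=[] Q2=[P4]
t=36-37: P4@Q2 runs 1, rem=0, completes. Q0=[] Q1=[] Q2=[]

Answer: P1(0-2) P2(2-4) P3(4-6) P4(6-8) P1(8-12) P2(12-15) P2(15-17) P3(17-21) P4(21-25) P2(25-28) P2(28-30) P1(30-31) P3(31-36) P4(36-37)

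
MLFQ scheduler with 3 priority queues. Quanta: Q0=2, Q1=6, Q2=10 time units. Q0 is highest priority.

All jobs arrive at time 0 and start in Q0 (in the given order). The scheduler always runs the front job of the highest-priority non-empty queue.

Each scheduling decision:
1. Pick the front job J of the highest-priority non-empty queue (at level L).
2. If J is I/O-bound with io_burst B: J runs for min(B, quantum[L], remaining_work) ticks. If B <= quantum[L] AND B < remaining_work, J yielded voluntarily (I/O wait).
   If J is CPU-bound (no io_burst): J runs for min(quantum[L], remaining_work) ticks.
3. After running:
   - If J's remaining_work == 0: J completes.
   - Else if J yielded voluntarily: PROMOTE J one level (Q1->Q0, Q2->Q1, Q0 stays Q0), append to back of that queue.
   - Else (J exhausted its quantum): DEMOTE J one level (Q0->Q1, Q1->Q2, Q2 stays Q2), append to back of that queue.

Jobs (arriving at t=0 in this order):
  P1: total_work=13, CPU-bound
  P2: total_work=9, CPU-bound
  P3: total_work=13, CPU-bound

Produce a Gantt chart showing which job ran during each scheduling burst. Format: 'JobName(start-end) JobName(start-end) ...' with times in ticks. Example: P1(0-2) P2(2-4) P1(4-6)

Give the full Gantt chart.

t=0-2: P1@Q0 runs 2, rem=11, quantum used, demote→Q1. Q0=[P2,P3] Q1=[P1] Q2=[]
t=2-4: P2@Q0 runs 2, rem=7, quantum used, demote→Q1. Q0=[P3] Q1=[P1,P2] Q2=[]
t=4-6: P3@Q0 runs 2, rem=11, quantum used, demote→Q1. Q0=[] Q1=[P1,P2,P3] Q2=[]
t=6-12: P1@Q1 runs 6, rem=5, quantum used, demote→Q2. Q0=[] Q1=[P2,P3] Q2=[P1]
t=12-18: P2@Q1 runs 6, rem=1, quantum used, demote→Q2. Q0=[] Q1=[P3] Q2=[P1,P2]
t=18-24: P3@Q1 runs 6, rem=5, quantum used, demote→Q2. Q0=[] Q1=[] Q2=[P1,P2,P3]
t=24-29: P1@Q2 runs 5, rem=0, completes. Q0=[] Q1=[] Q2=[P2,P3]
t=29-30: P2@Q2 runs 1, rem=0, completes. Q0=[] Q1=[] Q2=[P3]
t=30-35: P3@Q2 runs 5, rem=0, completes. Q0=[] Q1=[] Q2=[]

Answer: P1(0-2) P2(2-4) P3(4-6) P1(6-12) P2(12-18) P3(18-24) P1(24-29) P2(29-30) P3(30-35)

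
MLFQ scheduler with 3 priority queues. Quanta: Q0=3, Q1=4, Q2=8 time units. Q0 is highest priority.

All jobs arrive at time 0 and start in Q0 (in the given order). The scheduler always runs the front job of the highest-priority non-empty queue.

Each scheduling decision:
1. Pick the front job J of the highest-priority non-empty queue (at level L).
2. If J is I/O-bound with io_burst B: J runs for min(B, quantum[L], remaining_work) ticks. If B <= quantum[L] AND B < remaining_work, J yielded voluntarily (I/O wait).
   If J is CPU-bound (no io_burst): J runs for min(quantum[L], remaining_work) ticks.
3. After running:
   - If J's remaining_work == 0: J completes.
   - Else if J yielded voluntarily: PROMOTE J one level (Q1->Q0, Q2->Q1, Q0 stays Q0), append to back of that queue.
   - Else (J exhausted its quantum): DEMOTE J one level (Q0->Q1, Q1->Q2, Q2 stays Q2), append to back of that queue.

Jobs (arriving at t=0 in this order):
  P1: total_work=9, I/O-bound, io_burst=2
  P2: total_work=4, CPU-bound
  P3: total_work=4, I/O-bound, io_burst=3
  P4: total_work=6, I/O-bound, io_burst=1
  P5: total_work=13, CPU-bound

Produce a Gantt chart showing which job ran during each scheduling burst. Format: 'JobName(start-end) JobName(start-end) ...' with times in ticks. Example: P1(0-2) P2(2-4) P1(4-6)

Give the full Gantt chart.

t=0-2: P1@Q0 runs 2, rem=7, I/O yield, promote→Q0. Q0=[P2,P3,P4,P5,P1] Q1=[] Q2=[]
t=2-5: P2@Q0 runs 3, rem=1, quantum used, demote→Q1. Q0=[P3,P4,P5,P1] Q1=[P2] Q2=[]
t=5-8: P3@Q0 runs 3, rem=1, I/O yield, promote→Q0. Q0=[P4,P5,P1,P3] Q1=[P2] Q2=[]
t=8-9: P4@Q0 runs 1, rem=5, I/O yield, promote→Q0. Q0=[P5,P1,P3,P4] Q1=[P2] Q2=[]
t=9-12: P5@Q0 runs 3, rem=10, quantum used, demote→Q1. Q0=[P1,P3,P4] Q1=[P2,P5] Q2=[]
t=12-14: P1@Q0 runs 2, rem=5, I/O yield, promote→Q0. Q0=[P3,P4,P1] Q1=[P2,P5] Q2=[]
t=14-15: P3@Q0 runs 1, rem=0, completes. Q0=[P4,P1] Q1=[P2,P5] Q2=[]
t=15-16: P4@Q0 runs 1, rem=4, I/O yield, promote→Q0. Q0=[P1,P4] Q1=[P2,P5] Q2=[]
t=16-18: P1@Q0 runs 2, rem=3, I/O yield, promote→Q0. Q0=[P4,P1] Q1=[P2,P5] Q2=[]
t=18-19: P4@Q0 runs 1, rem=3, I/O yield, promote→Q0. Q0=[P1,P4] Q1=[P2,P5] Q2=[]
t=19-21: P1@Q0 runs 2, rem=1, I/O yield, promote→Q0. Q0=[P4,P1] Q1=[P2,P5] Q2=[]
t=21-22: P4@Q0 runs 1, rem=2, I/O yield, promote→Q0. Q0=[P1,P4] Q1=[P2,P5] Q2=[]
t=22-23: P1@Q0 runs 1, rem=0, completes. Q0=[P4] Q1=[P2,P5] Q2=[]
t=23-24: P4@Q0 runs 1, rem=1, I/O yield, promote→Q0. Q0=[P4] Q1=[P2,P5] Q2=[]
t=24-25: P4@Q0 runs 1, rem=0, completes. Q0=[] Q1=[P2,P5] Q2=[]
t=25-26: P2@Q1 runs 1, rem=0, completes. Q0=[] Q1=[P5] Q2=[]
t=26-30: P5@Q1 runs 4, rem=6, quantum used, demote→Q2. Q0=[] Q1=[] Q2=[P5]
t=30-36: P5@Q2 runs 6, rem=0, completes. Q0=[] Q1=[] Q2=[]

Answer: P1(0-2) P2(2-5) P3(5-8) P4(8-9) P5(9-12) P1(12-14) P3(14-15) P4(15-16) P1(16-18) P4(18-19) P1(19-21) P4(21-22) P1(22-23) P4(23-24) P4(24-25) P2(25-26) P5(26-30) P5(30-36)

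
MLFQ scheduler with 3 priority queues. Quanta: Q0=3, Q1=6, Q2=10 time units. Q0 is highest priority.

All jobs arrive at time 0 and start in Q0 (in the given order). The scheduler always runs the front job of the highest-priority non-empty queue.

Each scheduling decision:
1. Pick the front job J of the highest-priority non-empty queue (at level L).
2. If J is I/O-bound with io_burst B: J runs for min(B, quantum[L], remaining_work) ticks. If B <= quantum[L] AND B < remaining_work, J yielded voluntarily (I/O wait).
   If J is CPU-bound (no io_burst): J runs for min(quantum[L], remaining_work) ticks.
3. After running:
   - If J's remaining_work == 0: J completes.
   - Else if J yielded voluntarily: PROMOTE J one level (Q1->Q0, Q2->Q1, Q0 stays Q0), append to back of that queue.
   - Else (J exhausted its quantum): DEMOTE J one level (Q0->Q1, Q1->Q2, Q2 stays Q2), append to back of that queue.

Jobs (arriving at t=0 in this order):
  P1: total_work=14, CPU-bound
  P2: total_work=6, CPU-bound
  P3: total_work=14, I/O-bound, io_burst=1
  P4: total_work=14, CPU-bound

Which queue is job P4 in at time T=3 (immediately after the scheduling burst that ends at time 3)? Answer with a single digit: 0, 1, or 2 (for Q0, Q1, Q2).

t=0-3: P1@Q0 runs 3, rem=11, quantum used, demote→Q1. Q0=[P2,P3,P4] Q1=[P1] Q2=[]
t=3-6: P2@Q0 runs 3, rem=3, quantum used, demote→Q1. Q0=[P3,P4] Q1=[P1,P2] Q2=[]
t=6-7: P3@Q0 runs 1, rem=13, I/O yield, promote→Q0. Q0=[P4,P3] Q1=[P1,P2] Q2=[]
t=7-10: P4@Q0 runs 3, rem=11, quantum used, demote→Q1. Q0=[P3] Q1=[P1,P2,P4] Q2=[]
t=10-11: P3@Q0 runs 1, rem=12, I/O yield, promote→Q0. Q0=[P3] Q1=[P1,P2,P4] Q2=[]
t=11-12: P3@Q0 runs 1, rem=11, I/O yield, promote→Q0. Q0=[P3] Q1=[P1,P2,P4] Q2=[]
t=12-13: P3@Q0 runs 1, rem=10, I/O yield, promote→Q0. Q0=[P3] Q1=[P1,P2,P4] Q2=[]
t=13-14: P3@Q0 runs 1, rem=9, I/O yield, promote→Q0. Q0=[P3] Q1=[P1,P2,P4] Q2=[]
t=14-15: P3@Q0 runs 1, rem=8, I/O yield, promote→Q0. Q0=[P3] Q1=[P1,P2,P4] Q2=[]
t=15-16: P3@Q0 runs 1, rem=7, I/O yield, promote→Q0. Q0=[P3] Q1=[P1,P2,P4] Q2=[]
t=16-17: P3@Q0 runs 1, rem=6, I/O yield, promote→Q0. Q0=[P3] Q1=[P1,P2,P4] Q2=[]
t=17-18: P3@Q0 runs 1, rem=5, I/O yield, promote→Q0. Q0=[P3] Q1=[P1,P2,P4] Q2=[]
t=18-19: P3@Q0 runs 1, rem=4, I/O yield, promote→Q0. Q0=[P3] Q1=[P1,P2,P4] Q2=[]
t=19-20: P3@Q0 runs 1, rem=3, I/O yield, promote→Q0. Q0=[P3] Q1=[P1,P2,P4] Q2=[]
t=20-21: P3@Q0 runs 1, rem=2, I/O yield, promote→Q0. Q0=[P3] Q1=[P1,P2,P4] Q2=[]
t=21-22: P3@Q0 runs 1, rem=1, I/O yield, promote→Q0. Q0=[P3] Q1=[P1,P2,P4] Q2=[]
t=22-23: P3@Q0 runs 1, rem=0, completes. Q0=[] Q1=[P1,P2,P4] Q2=[]
t=23-29: P1@Q1 runs 6, rem=5, quantum used, demote→Q2. Q0=[] Q1=[P2,P4] Q2=[P1]
t=29-32: P2@Q1 runs 3, rem=0, completes. Q0=[] Q1=[P4] Q2=[P1]
t=32-38: P4@Q1 runs 6, rem=5, quantum used, demote→Q2. Q0=[] Q1=[] Q2=[P1,P4]
t=38-43: P1@Q2 runs 5, rem=0, completes. Q0=[] Q1=[] Q2=[P4]
t=43-48: P4@Q2 runs 5, rem=0, completes. Q0=[] Q1=[] Q2=[]

Answer: 0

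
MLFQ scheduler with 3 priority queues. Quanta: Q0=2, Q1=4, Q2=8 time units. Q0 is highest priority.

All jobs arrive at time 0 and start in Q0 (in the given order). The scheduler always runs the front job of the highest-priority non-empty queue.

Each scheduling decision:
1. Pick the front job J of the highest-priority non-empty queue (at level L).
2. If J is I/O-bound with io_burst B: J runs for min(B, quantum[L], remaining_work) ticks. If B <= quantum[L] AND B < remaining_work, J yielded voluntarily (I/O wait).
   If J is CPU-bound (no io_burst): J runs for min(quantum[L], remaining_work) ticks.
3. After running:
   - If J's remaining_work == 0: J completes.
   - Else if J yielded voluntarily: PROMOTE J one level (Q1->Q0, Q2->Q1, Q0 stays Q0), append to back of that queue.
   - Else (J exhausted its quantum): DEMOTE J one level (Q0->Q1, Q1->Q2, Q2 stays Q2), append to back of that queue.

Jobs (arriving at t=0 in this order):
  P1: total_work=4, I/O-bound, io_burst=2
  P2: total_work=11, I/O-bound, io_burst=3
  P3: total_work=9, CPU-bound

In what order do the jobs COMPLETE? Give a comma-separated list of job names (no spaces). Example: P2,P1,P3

Answer: P1,P2,P3

Derivation:
t=0-2: P1@Q0 runs 2, rem=2, I/O yield, promote→Q0. Q0=[P2,P3,P1] Q1=[] Q2=[]
t=2-4: P2@Q0 runs 2, rem=9, quantum used, demote→Q1. Q0=[P3,P1] Q1=[P2] Q2=[]
t=4-6: P3@Q0 runs 2, rem=7, quantum used, demote→Q1. Q0=[P1] Q1=[P2,P3] Q2=[]
t=6-8: P1@Q0 runs 2, rem=0, completes. Q0=[] Q1=[P2,P3] Q2=[]
t=8-11: P2@Q1 runs 3, rem=6, I/O yield, promote→Q0. Q0=[P2] Q1=[P3] Q2=[]
t=11-13: P2@Q0 runs 2, rem=4, quantum used, demote→Q1. Q0=[] Q1=[P3,P2] Q2=[]
t=13-17: P3@Q1 runs 4, rem=3, quantum used, demote→Q2. Q0=[] Q1=[P2] Q2=[P3]
t=17-20: P2@Q1 runs 3, rem=1, I/O yield, promote→Q0. Q0=[P2] Q1=[] Q2=[P3]
t=20-21: P2@Q0 runs 1, rem=0, completes. Q0=[] Q1=[] Q2=[P3]
t=21-24: P3@Q2 runs 3, rem=0, completes. Q0=[] Q1=[] Q2=[]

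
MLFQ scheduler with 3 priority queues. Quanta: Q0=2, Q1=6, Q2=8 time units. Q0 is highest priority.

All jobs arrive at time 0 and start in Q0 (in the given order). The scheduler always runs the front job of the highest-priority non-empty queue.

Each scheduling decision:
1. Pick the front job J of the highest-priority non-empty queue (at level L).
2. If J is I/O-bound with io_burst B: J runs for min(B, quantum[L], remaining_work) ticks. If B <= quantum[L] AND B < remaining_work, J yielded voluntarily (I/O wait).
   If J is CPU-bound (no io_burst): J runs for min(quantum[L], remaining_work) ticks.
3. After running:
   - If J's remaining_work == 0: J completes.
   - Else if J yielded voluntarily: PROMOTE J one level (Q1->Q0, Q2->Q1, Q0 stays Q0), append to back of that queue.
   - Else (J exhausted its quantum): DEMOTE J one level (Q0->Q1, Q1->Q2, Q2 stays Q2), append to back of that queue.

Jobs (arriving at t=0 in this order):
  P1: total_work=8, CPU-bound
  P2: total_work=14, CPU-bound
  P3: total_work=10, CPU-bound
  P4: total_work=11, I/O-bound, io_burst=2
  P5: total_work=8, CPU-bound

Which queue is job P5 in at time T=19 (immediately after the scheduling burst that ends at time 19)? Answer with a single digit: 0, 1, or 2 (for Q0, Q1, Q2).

Answer: 1

Derivation:
t=0-2: P1@Q0 runs 2, rem=6, quantum used, demote→Q1. Q0=[P2,P3,P4,P5] Q1=[P1] Q2=[]
t=2-4: P2@Q0 runs 2, rem=12, quantum used, demote→Q1. Q0=[P3,P4,P5] Q1=[P1,P2] Q2=[]
t=4-6: P3@Q0 runs 2, rem=8, quantum used, demote→Q1. Q0=[P4,P5] Q1=[P1,P2,P3] Q2=[]
t=6-8: P4@Q0 runs 2, rem=9, I/O yield, promote→Q0. Q0=[P5,P4] Q1=[P1,P2,P3] Q2=[]
t=8-10: P5@Q0 runs 2, rem=6, quantum used, demote→Q1. Q0=[P4] Q1=[P1,P2,P3,P5] Q2=[]
t=10-12: P4@Q0 runs 2, rem=7, I/O yield, promote→Q0. Q0=[P4] Q1=[P1,P2,P3,P5] Q2=[]
t=12-14: P4@Q0 runs 2, rem=5, I/O yield, promote→Q0. Q0=[P4] Q1=[P1,P2,P3,P5] Q2=[]
t=14-16: P4@Q0 runs 2, rem=3, I/O yield, promote→Q0. Q0=[P4] Q1=[P1,P2,P3,P5] Q2=[]
t=16-18: P4@Q0 runs 2, rem=1, I/O yield, promote→Q0. Q0=[P4] Q1=[P1,P2,P3,P5] Q2=[]
t=18-19: P4@Q0 runs 1, rem=0, completes. Q0=[] Q1=[P1,P2,P3,P5] Q2=[]
t=19-25: P1@Q1 runs 6, rem=0, completes. Q0=[] Q1=[P2,P3,P5] Q2=[]
t=25-31: P2@Q1 runs 6, rem=6, quantum used, demote→Q2. Q0=[] Q1=[P3,P5] Q2=[P2]
t=31-37: P3@Q1 runs 6, rem=2, quantum used, demote→Q2. Q0=[] Q1=[P5] Q2=[P2,P3]
t=37-43: P5@Q1 runs 6, rem=0, completes. Q0=[] Q1=[] Q2=[P2,P3]
t=43-49: P2@Q2 runs 6, rem=0, completes. Q0=[] Q1=[] Q2=[P3]
t=49-51: P3@Q2 runs 2, rem=0, completes. Q0=[] Q1=[] Q2=[]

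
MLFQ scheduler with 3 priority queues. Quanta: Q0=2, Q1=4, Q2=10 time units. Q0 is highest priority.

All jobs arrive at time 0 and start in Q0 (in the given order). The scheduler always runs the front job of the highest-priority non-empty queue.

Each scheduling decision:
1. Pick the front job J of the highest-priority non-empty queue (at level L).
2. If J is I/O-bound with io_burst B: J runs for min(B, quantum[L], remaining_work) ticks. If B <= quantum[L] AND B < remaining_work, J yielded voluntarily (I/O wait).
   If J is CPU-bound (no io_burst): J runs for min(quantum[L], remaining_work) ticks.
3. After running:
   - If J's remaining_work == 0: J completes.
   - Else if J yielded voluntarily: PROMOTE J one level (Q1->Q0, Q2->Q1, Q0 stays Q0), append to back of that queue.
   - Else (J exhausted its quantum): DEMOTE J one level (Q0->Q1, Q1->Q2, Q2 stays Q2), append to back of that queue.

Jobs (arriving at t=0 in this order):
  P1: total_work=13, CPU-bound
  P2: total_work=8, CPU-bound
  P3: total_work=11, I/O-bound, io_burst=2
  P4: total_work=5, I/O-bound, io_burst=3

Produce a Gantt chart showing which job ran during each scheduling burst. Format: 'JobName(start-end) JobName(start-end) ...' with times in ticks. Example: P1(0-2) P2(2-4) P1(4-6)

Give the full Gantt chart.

Answer: P1(0-2) P2(2-4) P3(4-6) P4(6-8) P3(8-10) P3(10-12) P3(12-14) P3(14-16) P3(16-17) P1(17-21) P2(21-25) P4(25-28) P1(28-35) P2(35-37)

Derivation:
t=0-2: P1@Q0 runs 2, rem=11, quantum used, demote→Q1. Q0=[P2,P3,P4] Q1=[P1] Q2=[]
t=2-4: P2@Q0 runs 2, rem=6, quantum used, demote→Q1. Q0=[P3,P4] Q1=[P1,P2] Q2=[]
t=4-6: P3@Q0 runs 2, rem=9, I/O yield, promote→Q0. Q0=[P4,P3] Q1=[P1,P2] Q2=[]
t=6-8: P4@Q0 runs 2, rem=3, quantum used, demote→Q1. Q0=[P3] Q1=[P1,P2,P4] Q2=[]
t=8-10: P3@Q0 runs 2, rem=7, I/O yield, promote→Q0. Q0=[P3] Q1=[P1,P2,P4] Q2=[]
t=10-12: P3@Q0 runs 2, rem=5, I/O yield, promote→Q0. Q0=[P3] Q1=[P1,P2,P4] Q2=[]
t=12-14: P3@Q0 runs 2, rem=3, I/O yield, promote→Q0. Q0=[P3] Q1=[P1,P2,P4] Q2=[]
t=14-16: P3@Q0 runs 2, rem=1, I/O yield, promote→Q0. Q0=[P3] Q1=[P1,P2,P4] Q2=[]
t=16-17: P3@Q0 runs 1, rem=0, completes. Q0=[] Q1=[P1,P2,P4] Q2=[]
t=17-21: P1@Q1 runs 4, rem=7, quantum used, demote→Q2. Q0=[] Q1=[P2,P4] Q2=[P1]
t=21-25: P2@Q1 runs 4, rem=2, quantum used, demote→Q2. Q0=[] Q1=[P4] Q2=[P1,P2]
t=25-28: P4@Q1 runs 3, rem=0, completes. Q0=[] Q1=[] Q2=[P1,P2]
t=28-35: P1@Q2 runs 7, rem=0, completes. Q0=[] Q1=[] Q2=[P2]
t=35-37: P2@Q2 runs 2, rem=0, completes. Q0=[] Q1=[] Q2=[]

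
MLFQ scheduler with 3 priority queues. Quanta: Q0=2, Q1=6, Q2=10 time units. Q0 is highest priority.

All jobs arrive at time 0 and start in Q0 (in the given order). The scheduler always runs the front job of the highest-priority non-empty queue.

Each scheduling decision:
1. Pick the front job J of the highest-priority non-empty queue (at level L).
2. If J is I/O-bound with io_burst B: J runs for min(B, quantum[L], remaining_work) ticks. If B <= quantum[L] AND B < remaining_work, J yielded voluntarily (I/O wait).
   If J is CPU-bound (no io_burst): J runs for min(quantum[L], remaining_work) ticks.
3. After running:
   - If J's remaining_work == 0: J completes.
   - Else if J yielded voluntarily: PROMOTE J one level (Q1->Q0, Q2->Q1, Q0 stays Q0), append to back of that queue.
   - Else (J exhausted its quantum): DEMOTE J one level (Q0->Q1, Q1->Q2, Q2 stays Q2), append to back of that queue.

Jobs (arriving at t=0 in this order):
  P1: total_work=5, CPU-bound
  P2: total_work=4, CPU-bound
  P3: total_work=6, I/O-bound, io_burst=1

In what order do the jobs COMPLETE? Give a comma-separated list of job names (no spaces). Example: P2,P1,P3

t=0-2: P1@Q0 runs 2, rem=3, quantum used, demote→Q1. Q0=[P2,P3] Q1=[P1] Q2=[]
t=2-4: P2@Q0 runs 2, rem=2, quantum used, demote→Q1. Q0=[P3] Q1=[P1,P2] Q2=[]
t=4-5: P3@Q0 runs 1, rem=5, I/O yield, promote→Q0. Q0=[P3] Q1=[P1,P2] Q2=[]
t=5-6: P3@Q0 runs 1, rem=4, I/O yield, promote→Q0. Q0=[P3] Q1=[P1,P2] Q2=[]
t=6-7: P3@Q0 runs 1, rem=3, I/O yield, promote→Q0. Q0=[P3] Q1=[P1,P2] Q2=[]
t=7-8: P3@Q0 runs 1, rem=2, I/O yield, promote→Q0. Q0=[P3] Q1=[P1,P2] Q2=[]
t=8-9: P3@Q0 runs 1, rem=1, I/O yield, promote→Q0. Q0=[P3] Q1=[P1,P2] Q2=[]
t=9-10: P3@Q0 runs 1, rem=0, completes. Q0=[] Q1=[P1,P2] Q2=[]
t=10-13: P1@Q1 runs 3, rem=0, completes. Q0=[] Q1=[P2] Q2=[]
t=13-15: P2@Q1 runs 2, rem=0, completes. Q0=[] Q1=[] Q2=[]

Answer: P3,P1,P2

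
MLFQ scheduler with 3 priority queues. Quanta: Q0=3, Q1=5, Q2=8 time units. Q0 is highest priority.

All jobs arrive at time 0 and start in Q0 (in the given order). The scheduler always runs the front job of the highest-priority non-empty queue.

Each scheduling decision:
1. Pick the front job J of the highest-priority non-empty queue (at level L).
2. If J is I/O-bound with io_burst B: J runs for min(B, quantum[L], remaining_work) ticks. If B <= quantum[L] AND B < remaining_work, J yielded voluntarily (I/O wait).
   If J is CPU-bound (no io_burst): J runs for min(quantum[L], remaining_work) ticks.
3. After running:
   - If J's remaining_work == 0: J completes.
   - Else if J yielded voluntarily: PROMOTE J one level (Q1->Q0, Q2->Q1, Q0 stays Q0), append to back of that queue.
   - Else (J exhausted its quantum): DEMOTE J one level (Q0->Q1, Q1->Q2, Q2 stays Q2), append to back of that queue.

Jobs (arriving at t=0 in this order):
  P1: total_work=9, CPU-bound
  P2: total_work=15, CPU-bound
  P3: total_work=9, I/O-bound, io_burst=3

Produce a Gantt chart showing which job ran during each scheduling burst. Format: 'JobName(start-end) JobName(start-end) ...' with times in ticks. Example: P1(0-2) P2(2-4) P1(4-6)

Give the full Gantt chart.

t=0-3: P1@Q0 runs 3, rem=6, quantum used, demote→Q1. Q0=[P2,P3] Q1=[P1] Q2=[]
t=3-6: P2@Q0 runs 3, rem=12, quantum used, demote→Q1. Q0=[P3] Q1=[P1,P2] Q2=[]
t=6-9: P3@Q0 runs 3, rem=6, I/O yield, promote→Q0. Q0=[P3] Q1=[P1,P2] Q2=[]
t=9-12: P3@Q0 runs 3, rem=3, I/O yield, promote→Q0. Q0=[P3] Q1=[P1,P2] Q2=[]
t=12-15: P3@Q0 runs 3, rem=0, completes. Q0=[] Q1=[P1,P2] Q2=[]
t=15-20: P1@Q1 runs 5, rem=1, quantum used, demote→Q2. Q0=[] Q1=[P2] Q2=[P1]
t=20-25: P2@Q1 runs 5, rem=7, quantum used, demote→Q2. Q0=[] Q1=[] Q2=[P1,P2]
t=25-26: P1@Q2 runs 1, rem=0, completes. Q0=[] Q1=[] Q2=[P2]
t=26-33: P2@Q2 runs 7, rem=0, completes. Q0=[] Q1=[] Q2=[]

Answer: P1(0-3) P2(3-6) P3(6-9) P3(9-12) P3(12-15) P1(15-20) P2(20-25) P1(25-26) P2(26-33)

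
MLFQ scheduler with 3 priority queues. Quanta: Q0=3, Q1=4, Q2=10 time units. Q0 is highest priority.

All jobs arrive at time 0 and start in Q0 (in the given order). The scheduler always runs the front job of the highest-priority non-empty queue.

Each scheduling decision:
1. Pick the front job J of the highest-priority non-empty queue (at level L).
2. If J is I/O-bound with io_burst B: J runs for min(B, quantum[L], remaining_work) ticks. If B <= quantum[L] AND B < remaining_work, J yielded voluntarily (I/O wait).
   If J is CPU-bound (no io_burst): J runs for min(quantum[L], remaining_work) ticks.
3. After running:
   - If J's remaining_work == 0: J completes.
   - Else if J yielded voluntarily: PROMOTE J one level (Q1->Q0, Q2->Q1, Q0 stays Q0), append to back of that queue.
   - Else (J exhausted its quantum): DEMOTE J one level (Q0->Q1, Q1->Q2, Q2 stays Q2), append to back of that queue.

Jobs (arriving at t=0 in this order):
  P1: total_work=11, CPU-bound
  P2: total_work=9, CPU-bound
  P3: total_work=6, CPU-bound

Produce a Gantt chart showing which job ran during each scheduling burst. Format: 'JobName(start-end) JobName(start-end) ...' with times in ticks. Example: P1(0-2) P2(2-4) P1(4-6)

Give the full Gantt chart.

t=0-3: P1@Q0 runs 3, rem=8, quantum used, demote→Q1. Q0=[P2,P3] Q1=[P1] Q2=[]
t=3-6: P2@Q0 runs 3, rem=6, quantum used, demote→Q1. Q0=[P3] Q1=[P1,P2] Q2=[]
t=6-9: P3@Q0 runs 3, rem=3, quantum used, demote→Q1. Q0=[] Q1=[P1,P2,P3] Q2=[]
t=9-13: P1@Q1 runs 4, rem=4, quantum used, demote→Q2. Q0=[] Q1=[P2,P3] Q2=[P1]
t=13-17: P2@Q1 runs 4, rem=2, quantum used, demote→Q2. Q0=[] Q1=[P3] Q2=[P1,P2]
t=17-20: P3@Q1 runs 3, rem=0, completes. Q0=[] Q1=[] Q2=[P1,P2]
t=20-24: P1@Q2 runs 4, rem=0, completes. Q0=[] Q1=[] Q2=[P2]
t=24-26: P2@Q2 runs 2, rem=0, completes. Q0=[] Q1=[] Q2=[]

Answer: P1(0-3) P2(3-6) P3(6-9) P1(9-13) P2(13-17) P3(17-20) P1(20-24) P2(24-26)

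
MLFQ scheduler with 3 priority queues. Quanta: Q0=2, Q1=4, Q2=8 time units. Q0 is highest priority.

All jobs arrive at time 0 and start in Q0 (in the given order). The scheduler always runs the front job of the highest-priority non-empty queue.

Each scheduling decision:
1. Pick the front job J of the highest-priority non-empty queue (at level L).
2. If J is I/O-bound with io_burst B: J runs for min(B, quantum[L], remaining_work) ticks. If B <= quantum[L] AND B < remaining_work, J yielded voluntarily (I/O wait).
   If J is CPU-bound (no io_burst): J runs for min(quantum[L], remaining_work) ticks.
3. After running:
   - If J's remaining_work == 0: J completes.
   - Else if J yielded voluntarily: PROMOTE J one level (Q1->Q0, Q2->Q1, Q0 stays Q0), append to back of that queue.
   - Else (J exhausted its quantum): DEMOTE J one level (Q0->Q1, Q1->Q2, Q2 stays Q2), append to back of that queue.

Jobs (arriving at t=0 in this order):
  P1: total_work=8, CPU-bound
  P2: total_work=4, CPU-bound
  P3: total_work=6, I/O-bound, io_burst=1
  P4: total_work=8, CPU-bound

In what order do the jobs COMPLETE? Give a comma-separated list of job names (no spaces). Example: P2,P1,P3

t=0-2: P1@Q0 runs 2, rem=6, quantum used, demote→Q1. Q0=[P2,P3,P4] Q1=[P1] Q2=[]
t=2-4: P2@Q0 runs 2, rem=2, quantum used, demote→Q1. Q0=[P3,P4] Q1=[P1,P2] Q2=[]
t=4-5: P3@Q0 runs 1, rem=5, I/O yield, promote→Q0. Q0=[P4,P3] Q1=[P1,P2] Q2=[]
t=5-7: P4@Q0 runs 2, rem=6, quantum used, demote→Q1. Q0=[P3] Q1=[P1,P2,P4] Q2=[]
t=7-8: P3@Q0 runs 1, rem=4, I/O yield, promote→Q0. Q0=[P3] Q1=[P1,P2,P4] Q2=[]
t=8-9: P3@Q0 runs 1, rem=3, I/O yield, promote→Q0. Q0=[P3] Q1=[P1,P2,P4] Q2=[]
t=9-10: P3@Q0 runs 1, rem=2, I/O yield, promote→Q0. Q0=[P3] Q1=[P1,P2,P4] Q2=[]
t=10-11: P3@Q0 runs 1, rem=1, I/O yield, promote→Q0. Q0=[P3] Q1=[P1,P2,P4] Q2=[]
t=11-12: P3@Q0 runs 1, rem=0, completes. Q0=[] Q1=[P1,P2,P4] Q2=[]
t=12-16: P1@Q1 runs 4, rem=2, quantum used, demote→Q2. Q0=[] Q1=[P2,P4] Q2=[P1]
t=16-18: P2@Q1 runs 2, rem=0, completes. Q0=[] Q1=[P4] Q2=[P1]
t=18-22: P4@Q1 runs 4, rem=2, quantum used, demote→Q2. Q0=[] Q1=[] Q2=[P1,P4]
t=22-24: P1@Q2 runs 2, rem=0, completes. Q0=[] Q1=[] Q2=[P4]
t=24-26: P4@Q2 runs 2, rem=0, completes. Q0=[] Q1=[] Q2=[]

Answer: P3,P2,P1,P4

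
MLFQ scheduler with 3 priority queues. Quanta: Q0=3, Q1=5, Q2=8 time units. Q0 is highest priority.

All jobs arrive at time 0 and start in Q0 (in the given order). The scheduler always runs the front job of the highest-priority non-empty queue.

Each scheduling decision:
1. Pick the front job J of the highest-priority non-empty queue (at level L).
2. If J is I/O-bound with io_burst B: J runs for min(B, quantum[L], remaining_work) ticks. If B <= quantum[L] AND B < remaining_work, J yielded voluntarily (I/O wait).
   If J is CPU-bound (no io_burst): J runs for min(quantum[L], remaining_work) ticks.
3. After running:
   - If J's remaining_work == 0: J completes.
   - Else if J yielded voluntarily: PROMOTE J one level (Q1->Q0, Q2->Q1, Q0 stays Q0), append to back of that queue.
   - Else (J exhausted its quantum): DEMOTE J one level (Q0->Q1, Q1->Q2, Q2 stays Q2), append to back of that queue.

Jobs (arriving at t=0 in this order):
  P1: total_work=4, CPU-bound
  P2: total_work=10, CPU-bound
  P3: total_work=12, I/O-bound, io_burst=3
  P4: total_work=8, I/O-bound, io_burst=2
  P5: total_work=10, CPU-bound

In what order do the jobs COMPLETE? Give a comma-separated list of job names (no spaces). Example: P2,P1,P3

Answer: P3,P4,P1,P2,P5

Derivation:
t=0-3: P1@Q0 runs 3, rem=1, quantum used, demote→Q1. Q0=[P2,P3,P4,P5] Q1=[P1] Q2=[]
t=3-6: P2@Q0 runs 3, rem=7, quantum used, demote→Q1. Q0=[P3,P4,P5] Q1=[P1,P2] Q2=[]
t=6-9: P3@Q0 runs 3, rem=9, I/O yield, promote→Q0. Q0=[P4,P5,P3] Q1=[P1,P2] Q2=[]
t=9-11: P4@Q0 runs 2, rem=6, I/O yield, promote→Q0. Q0=[P5,P3,P4] Q1=[P1,P2] Q2=[]
t=11-14: P5@Q0 runs 3, rem=7, quantum used, demote→Q1. Q0=[P3,P4] Q1=[P1,P2,P5] Q2=[]
t=14-17: P3@Q0 runs 3, rem=6, I/O yield, promote→Q0. Q0=[P4,P3] Q1=[P1,P2,P5] Q2=[]
t=17-19: P4@Q0 runs 2, rem=4, I/O yield, promote→Q0. Q0=[P3,P4] Q1=[P1,P2,P5] Q2=[]
t=19-22: P3@Q0 runs 3, rem=3, I/O yield, promote→Q0. Q0=[P4,P3] Q1=[P1,P2,P5] Q2=[]
t=22-24: P4@Q0 runs 2, rem=2, I/O yield, promote→Q0. Q0=[P3,P4] Q1=[P1,P2,P5] Q2=[]
t=24-27: P3@Q0 runs 3, rem=0, completes. Q0=[P4] Q1=[P1,P2,P5] Q2=[]
t=27-29: P4@Q0 runs 2, rem=0, completes. Q0=[] Q1=[P1,P2,P5] Q2=[]
t=29-30: P1@Q1 runs 1, rem=0, completes. Q0=[] Q1=[P2,P5] Q2=[]
t=30-35: P2@Q1 runs 5, rem=2, quantum used, demote→Q2. Q0=[] Q1=[P5] Q2=[P2]
t=35-40: P5@Q1 runs 5, rem=2, quantum used, demote→Q2. Q0=[] Q1=[] Q2=[P2,P5]
t=40-42: P2@Q2 runs 2, rem=0, completes. Q0=[] Q1=[] Q2=[P5]
t=42-44: P5@Q2 runs 2, rem=0, completes. Q0=[] Q1=[] Q2=[]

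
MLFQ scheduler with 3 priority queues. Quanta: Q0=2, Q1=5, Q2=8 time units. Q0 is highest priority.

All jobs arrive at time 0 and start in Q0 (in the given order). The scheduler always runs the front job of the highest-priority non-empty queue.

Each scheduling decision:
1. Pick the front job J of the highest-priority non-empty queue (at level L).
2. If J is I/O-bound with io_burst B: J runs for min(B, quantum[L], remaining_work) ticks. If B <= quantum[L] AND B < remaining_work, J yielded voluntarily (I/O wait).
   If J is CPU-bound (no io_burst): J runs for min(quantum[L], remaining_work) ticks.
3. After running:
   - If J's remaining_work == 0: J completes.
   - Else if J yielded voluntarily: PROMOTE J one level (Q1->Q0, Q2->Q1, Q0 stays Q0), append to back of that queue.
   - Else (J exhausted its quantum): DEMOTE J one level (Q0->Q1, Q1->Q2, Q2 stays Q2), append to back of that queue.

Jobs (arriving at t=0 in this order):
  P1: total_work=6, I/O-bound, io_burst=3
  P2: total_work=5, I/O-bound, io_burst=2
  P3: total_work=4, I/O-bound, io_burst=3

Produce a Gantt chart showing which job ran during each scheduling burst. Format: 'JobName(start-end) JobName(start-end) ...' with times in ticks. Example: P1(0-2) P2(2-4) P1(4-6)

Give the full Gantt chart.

t=0-2: P1@Q0 runs 2, rem=4, quantum used, demote→Q1. Q0=[P2,P3] Q1=[P1] Q2=[]
t=2-4: P2@Q0 runs 2, rem=3, I/O yield, promote→Q0. Q0=[P3,P2] Q1=[P1] Q2=[]
t=4-6: P3@Q0 runs 2, rem=2, quantum used, demote→Q1. Q0=[P2] Q1=[P1,P3] Q2=[]
t=6-8: P2@Q0 runs 2, rem=1, I/O yield, promote→Q0. Q0=[P2] Q1=[P1,P3] Q2=[]
t=8-9: P2@Q0 runs 1, rem=0, completes. Q0=[] Q1=[P1,P3] Q2=[]
t=9-12: P1@Q1 runs 3, rem=1, I/O yield, promote→Q0. Q0=[P1] Q1=[P3] Q2=[]
t=12-13: P1@Q0 runs 1, rem=0, completes. Q0=[] Q1=[P3] Q2=[]
t=13-15: P3@Q1 runs 2, rem=0, completes. Q0=[] Q1=[] Q2=[]

Answer: P1(0-2) P2(2-4) P3(4-6) P2(6-8) P2(8-9) P1(9-12) P1(12-13) P3(13-15)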